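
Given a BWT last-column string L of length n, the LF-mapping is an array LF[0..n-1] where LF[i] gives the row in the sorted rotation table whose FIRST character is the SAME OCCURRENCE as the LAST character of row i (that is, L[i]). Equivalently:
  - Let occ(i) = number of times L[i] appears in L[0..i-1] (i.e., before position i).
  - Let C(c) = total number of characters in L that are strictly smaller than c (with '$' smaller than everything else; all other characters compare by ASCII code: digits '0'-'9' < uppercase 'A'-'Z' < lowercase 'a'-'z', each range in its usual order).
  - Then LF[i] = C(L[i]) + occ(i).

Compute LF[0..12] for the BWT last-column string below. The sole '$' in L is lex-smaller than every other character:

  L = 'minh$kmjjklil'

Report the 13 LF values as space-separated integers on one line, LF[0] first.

Answer: 10 2 12 1 0 6 11 4 5 7 8 3 9

Derivation:
Char counts: '$':1, 'h':1, 'i':2, 'j':2, 'k':2, 'l':2, 'm':2, 'n':1
C (first-col start): C('$')=0, C('h')=1, C('i')=2, C('j')=4, C('k')=6, C('l')=8, C('m')=10, C('n')=12
L[0]='m': occ=0, LF[0]=C('m')+0=10+0=10
L[1]='i': occ=0, LF[1]=C('i')+0=2+0=2
L[2]='n': occ=0, LF[2]=C('n')+0=12+0=12
L[3]='h': occ=0, LF[3]=C('h')+0=1+0=1
L[4]='$': occ=0, LF[4]=C('$')+0=0+0=0
L[5]='k': occ=0, LF[5]=C('k')+0=6+0=6
L[6]='m': occ=1, LF[6]=C('m')+1=10+1=11
L[7]='j': occ=0, LF[7]=C('j')+0=4+0=4
L[8]='j': occ=1, LF[8]=C('j')+1=4+1=5
L[9]='k': occ=1, LF[9]=C('k')+1=6+1=7
L[10]='l': occ=0, LF[10]=C('l')+0=8+0=8
L[11]='i': occ=1, LF[11]=C('i')+1=2+1=3
L[12]='l': occ=1, LF[12]=C('l')+1=8+1=9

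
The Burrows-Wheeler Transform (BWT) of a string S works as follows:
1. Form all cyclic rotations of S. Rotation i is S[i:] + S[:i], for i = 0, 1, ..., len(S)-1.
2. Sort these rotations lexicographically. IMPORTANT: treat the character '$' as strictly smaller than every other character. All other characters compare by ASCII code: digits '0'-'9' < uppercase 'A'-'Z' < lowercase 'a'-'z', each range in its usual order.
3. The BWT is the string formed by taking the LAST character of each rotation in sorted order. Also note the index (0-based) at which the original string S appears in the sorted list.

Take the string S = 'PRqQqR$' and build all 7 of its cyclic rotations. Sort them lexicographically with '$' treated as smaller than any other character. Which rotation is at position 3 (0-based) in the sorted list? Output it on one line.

All 7 rotations (rotation i = S[i:]+S[:i]):
  rot[0] = PRqQqR$
  rot[1] = RqQqR$P
  rot[2] = qQqR$PR
  rot[3] = QqR$PRq
  rot[4] = qR$PRqQ
  rot[5] = R$PRqQq
  rot[6] = $PRqQqR
Sorted (with $ < everything):
  sorted[0] = $PRqQqR
  sorted[1] = PRqQqR$
  sorted[2] = QqR$PRq
  sorted[3] = R$PRqQq
  sorted[4] = RqQqR$P
  sorted[5] = qQqR$PR
  sorted[6] = qR$PRqQ
sorted[3] = R$PRqQq

Answer: R$PRqQq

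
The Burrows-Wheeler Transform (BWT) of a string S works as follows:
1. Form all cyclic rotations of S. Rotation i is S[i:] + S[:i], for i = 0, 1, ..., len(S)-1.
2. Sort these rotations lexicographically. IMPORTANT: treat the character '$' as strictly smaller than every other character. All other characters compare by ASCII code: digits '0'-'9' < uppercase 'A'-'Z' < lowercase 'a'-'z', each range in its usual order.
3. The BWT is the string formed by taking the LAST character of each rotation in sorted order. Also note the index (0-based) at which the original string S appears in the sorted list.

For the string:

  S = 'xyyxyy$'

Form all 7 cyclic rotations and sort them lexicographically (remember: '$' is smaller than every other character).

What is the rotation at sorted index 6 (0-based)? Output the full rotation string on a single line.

Answer: yyxyy$x

Derivation:
All 7 rotations (rotation i = S[i:]+S[:i]):
  rot[0] = xyyxyy$
  rot[1] = yyxyy$x
  rot[2] = yxyy$xy
  rot[3] = xyy$xyy
  rot[4] = yy$xyyx
  rot[5] = y$xyyxy
  rot[6] = $xyyxyy
Sorted (with $ < everything):
  sorted[0] = $xyyxyy
  sorted[1] = xyy$xyy
  sorted[2] = xyyxyy$
  sorted[3] = y$xyyxy
  sorted[4] = yxyy$xy
  sorted[5] = yy$xyyx
  sorted[6] = yyxyy$x
sorted[6] = yyxyy$x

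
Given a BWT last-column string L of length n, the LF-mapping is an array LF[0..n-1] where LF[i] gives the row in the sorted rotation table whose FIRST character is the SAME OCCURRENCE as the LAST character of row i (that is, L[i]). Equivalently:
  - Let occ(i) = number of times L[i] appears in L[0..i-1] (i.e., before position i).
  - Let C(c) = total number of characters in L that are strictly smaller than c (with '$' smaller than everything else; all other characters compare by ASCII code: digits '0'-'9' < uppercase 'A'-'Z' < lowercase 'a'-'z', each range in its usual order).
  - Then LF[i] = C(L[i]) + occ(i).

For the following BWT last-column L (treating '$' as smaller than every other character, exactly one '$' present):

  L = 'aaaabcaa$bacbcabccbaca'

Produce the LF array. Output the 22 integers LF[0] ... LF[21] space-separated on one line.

Answer: 1 2 3 4 11 16 5 6 0 12 7 17 13 18 8 14 19 20 15 9 21 10

Derivation:
Char counts: '$':1, 'a':10, 'b':5, 'c':6
C (first-col start): C('$')=0, C('a')=1, C('b')=11, C('c')=16
L[0]='a': occ=0, LF[0]=C('a')+0=1+0=1
L[1]='a': occ=1, LF[1]=C('a')+1=1+1=2
L[2]='a': occ=2, LF[2]=C('a')+2=1+2=3
L[3]='a': occ=3, LF[3]=C('a')+3=1+3=4
L[4]='b': occ=0, LF[4]=C('b')+0=11+0=11
L[5]='c': occ=0, LF[5]=C('c')+0=16+0=16
L[6]='a': occ=4, LF[6]=C('a')+4=1+4=5
L[7]='a': occ=5, LF[7]=C('a')+5=1+5=6
L[8]='$': occ=0, LF[8]=C('$')+0=0+0=0
L[9]='b': occ=1, LF[9]=C('b')+1=11+1=12
L[10]='a': occ=6, LF[10]=C('a')+6=1+6=7
L[11]='c': occ=1, LF[11]=C('c')+1=16+1=17
L[12]='b': occ=2, LF[12]=C('b')+2=11+2=13
L[13]='c': occ=2, LF[13]=C('c')+2=16+2=18
L[14]='a': occ=7, LF[14]=C('a')+7=1+7=8
L[15]='b': occ=3, LF[15]=C('b')+3=11+3=14
L[16]='c': occ=3, LF[16]=C('c')+3=16+3=19
L[17]='c': occ=4, LF[17]=C('c')+4=16+4=20
L[18]='b': occ=4, LF[18]=C('b')+4=11+4=15
L[19]='a': occ=8, LF[19]=C('a')+8=1+8=9
L[20]='c': occ=5, LF[20]=C('c')+5=16+5=21
L[21]='a': occ=9, LF[21]=C('a')+9=1+9=10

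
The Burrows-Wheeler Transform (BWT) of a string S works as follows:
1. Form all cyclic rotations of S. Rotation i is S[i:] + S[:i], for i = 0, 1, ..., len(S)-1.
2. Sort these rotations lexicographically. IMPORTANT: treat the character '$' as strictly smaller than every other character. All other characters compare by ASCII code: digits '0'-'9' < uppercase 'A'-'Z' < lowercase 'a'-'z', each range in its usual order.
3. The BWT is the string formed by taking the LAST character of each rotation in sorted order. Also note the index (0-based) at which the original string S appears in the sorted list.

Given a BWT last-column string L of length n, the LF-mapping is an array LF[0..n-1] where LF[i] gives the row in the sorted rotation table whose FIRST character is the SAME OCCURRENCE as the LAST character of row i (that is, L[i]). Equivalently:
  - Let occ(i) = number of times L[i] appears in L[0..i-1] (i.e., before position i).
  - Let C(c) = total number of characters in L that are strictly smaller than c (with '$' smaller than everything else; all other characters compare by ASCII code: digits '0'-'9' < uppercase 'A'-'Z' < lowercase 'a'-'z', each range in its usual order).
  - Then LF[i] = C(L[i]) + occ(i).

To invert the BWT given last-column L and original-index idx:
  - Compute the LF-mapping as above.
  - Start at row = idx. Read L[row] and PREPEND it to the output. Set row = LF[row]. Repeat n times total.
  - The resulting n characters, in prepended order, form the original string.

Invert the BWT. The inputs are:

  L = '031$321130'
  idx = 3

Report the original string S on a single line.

Answer: 103312130$

Derivation:
LF mapping: 1 7 3 0 8 6 4 5 9 2
Walk LF starting at row 3, prepending L[row]:
  step 1: row=3, L[3]='$', prepend. Next row=LF[3]=0
  step 2: row=0, L[0]='0', prepend. Next row=LF[0]=1
  step 3: row=1, L[1]='3', prepend. Next row=LF[1]=7
  step 4: row=7, L[7]='1', prepend. Next row=LF[7]=5
  step 5: row=5, L[5]='2', prepend. Next row=LF[5]=6
  step 6: row=6, L[6]='1', prepend. Next row=LF[6]=4
  step 7: row=4, L[4]='3', prepend. Next row=LF[4]=8
  step 8: row=8, L[8]='3', prepend. Next row=LF[8]=9
  step 9: row=9, L[9]='0', prepend. Next row=LF[9]=2
  step 10: row=2, L[2]='1', prepend. Next row=LF[2]=3
Reversed output: 103312130$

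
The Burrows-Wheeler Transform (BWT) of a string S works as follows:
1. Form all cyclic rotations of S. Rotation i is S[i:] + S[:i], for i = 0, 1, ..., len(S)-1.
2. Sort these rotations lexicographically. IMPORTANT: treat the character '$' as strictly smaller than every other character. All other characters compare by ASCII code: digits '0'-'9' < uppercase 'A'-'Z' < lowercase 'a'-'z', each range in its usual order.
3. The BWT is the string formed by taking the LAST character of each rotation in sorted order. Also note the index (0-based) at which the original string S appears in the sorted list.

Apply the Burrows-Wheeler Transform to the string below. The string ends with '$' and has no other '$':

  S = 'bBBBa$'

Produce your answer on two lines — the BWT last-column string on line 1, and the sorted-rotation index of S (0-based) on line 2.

Answer: abBBB$
5

Derivation:
All 6 rotations (rotation i = S[i:]+S[:i]):
  rot[0] = bBBBa$
  rot[1] = BBBa$b
  rot[2] = BBa$bB
  rot[3] = Ba$bBB
  rot[4] = a$bBBB
  rot[5] = $bBBBa
Sorted (with $ < everything):
  sorted[0] = $bBBBa  (last char: 'a')
  sorted[1] = BBBa$b  (last char: 'b')
  sorted[2] = BBa$bB  (last char: 'B')
  sorted[3] = Ba$bBB  (last char: 'B')
  sorted[4] = a$bBBB  (last char: 'B')
  sorted[5] = bBBBa$  (last char: '$')
Last column: abBBB$
Original string S is at sorted index 5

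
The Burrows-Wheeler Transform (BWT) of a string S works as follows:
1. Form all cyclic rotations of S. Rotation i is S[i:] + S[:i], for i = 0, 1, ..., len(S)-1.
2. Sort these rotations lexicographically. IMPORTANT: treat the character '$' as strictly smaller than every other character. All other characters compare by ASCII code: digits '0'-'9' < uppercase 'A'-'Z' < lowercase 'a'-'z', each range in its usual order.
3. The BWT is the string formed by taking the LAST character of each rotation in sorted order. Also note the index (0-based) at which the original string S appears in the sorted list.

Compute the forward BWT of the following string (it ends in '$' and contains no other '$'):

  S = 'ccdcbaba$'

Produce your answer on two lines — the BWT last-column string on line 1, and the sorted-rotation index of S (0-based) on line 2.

All 9 rotations (rotation i = S[i:]+S[:i]):
  rot[0] = ccdcbaba$
  rot[1] = cdcbaba$c
  rot[2] = dcbaba$cc
  rot[3] = cbaba$ccd
  rot[4] = baba$ccdc
  rot[5] = aba$ccdcb
  rot[6] = ba$ccdcba
  rot[7] = a$ccdcbab
  rot[8] = $ccdcbaba
Sorted (with $ < everything):
  sorted[0] = $ccdcbaba  (last char: 'a')
  sorted[1] = a$ccdcbab  (last char: 'b')
  sorted[2] = aba$ccdcb  (last char: 'b')
  sorted[3] = ba$ccdcba  (last char: 'a')
  sorted[4] = baba$ccdc  (last char: 'c')
  sorted[5] = cbaba$ccd  (last char: 'd')
  sorted[6] = ccdcbaba$  (last char: '$')
  sorted[7] = cdcbaba$c  (last char: 'c')
  sorted[8] = dcbaba$cc  (last char: 'c')
Last column: abbacd$cc
Original string S is at sorted index 6

Answer: abbacd$cc
6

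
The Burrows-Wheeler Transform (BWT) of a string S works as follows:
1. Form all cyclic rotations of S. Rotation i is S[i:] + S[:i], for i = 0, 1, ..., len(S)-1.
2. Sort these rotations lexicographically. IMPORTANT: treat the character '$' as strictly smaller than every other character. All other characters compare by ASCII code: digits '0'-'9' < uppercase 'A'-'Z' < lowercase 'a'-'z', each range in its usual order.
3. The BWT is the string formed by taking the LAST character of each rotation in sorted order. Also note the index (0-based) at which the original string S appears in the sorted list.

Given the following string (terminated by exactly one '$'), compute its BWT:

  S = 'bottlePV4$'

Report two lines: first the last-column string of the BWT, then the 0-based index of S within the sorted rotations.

All 10 rotations (rotation i = S[i:]+S[:i]):
  rot[0] = bottlePV4$
  rot[1] = ottlePV4$b
  rot[2] = ttlePV4$bo
  rot[3] = tlePV4$bot
  rot[4] = lePV4$bott
  rot[5] = ePV4$bottl
  rot[6] = PV4$bottle
  rot[7] = V4$bottleP
  rot[8] = 4$bottlePV
  rot[9] = $bottlePV4
Sorted (with $ < everything):
  sorted[0] = $bottlePV4  (last char: '4')
  sorted[1] = 4$bottlePV  (last char: 'V')
  sorted[2] = PV4$bottle  (last char: 'e')
  sorted[3] = V4$bottleP  (last char: 'P')
  sorted[4] = bottlePV4$  (last char: '$')
  sorted[5] = ePV4$bottl  (last char: 'l')
  sorted[6] = lePV4$bott  (last char: 't')
  sorted[7] = ottlePV4$b  (last char: 'b')
  sorted[8] = tlePV4$bot  (last char: 't')
  sorted[9] = ttlePV4$bo  (last char: 'o')
Last column: 4VeP$ltbto
Original string S is at sorted index 4

Answer: 4VeP$ltbto
4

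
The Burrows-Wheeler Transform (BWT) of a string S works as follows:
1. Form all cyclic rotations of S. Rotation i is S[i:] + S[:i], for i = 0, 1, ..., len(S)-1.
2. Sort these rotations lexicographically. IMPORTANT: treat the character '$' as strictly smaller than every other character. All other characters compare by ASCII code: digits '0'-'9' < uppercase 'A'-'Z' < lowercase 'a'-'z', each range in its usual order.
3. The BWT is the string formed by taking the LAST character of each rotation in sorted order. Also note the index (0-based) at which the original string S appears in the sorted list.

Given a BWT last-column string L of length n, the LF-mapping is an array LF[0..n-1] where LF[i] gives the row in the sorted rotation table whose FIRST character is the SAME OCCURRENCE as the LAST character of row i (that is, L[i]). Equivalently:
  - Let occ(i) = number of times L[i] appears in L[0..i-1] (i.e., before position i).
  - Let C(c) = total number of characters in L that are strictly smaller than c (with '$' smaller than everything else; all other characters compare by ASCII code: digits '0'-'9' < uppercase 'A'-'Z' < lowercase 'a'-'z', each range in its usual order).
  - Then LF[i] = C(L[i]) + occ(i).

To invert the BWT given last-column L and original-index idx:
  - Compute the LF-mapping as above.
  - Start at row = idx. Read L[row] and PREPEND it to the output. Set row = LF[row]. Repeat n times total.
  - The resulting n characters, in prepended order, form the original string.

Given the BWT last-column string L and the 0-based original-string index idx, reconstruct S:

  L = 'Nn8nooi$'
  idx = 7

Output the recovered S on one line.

Answer: onion8N$

Derivation:
LF mapping: 2 4 1 5 6 7 3 0
Walk LF starting at row 7, prepending L[row]:
  step 1: row=7, L[7]='$', prepend. Next row=LF[7]=0
  step 2: row=0, L[0]='N', prepend. Next row=LF[0]=2
  step 3: row=2, L[2]='8', prepend. Next row=LF[2]=1
  step 4: row=1, L[1]='n', prepend. Next row=LF[1]=4
  step 5: row=4, L[4]='o', prepend. Next row=LF[4]=6
  step 6: row=6, L[6]='i', prepend. Next row=LF[6]=3
  step 7: row=3, L[3]='n', prepend. Next row=LF[3]=5
  step 8: row=5, L[5]='o', prepend. Next row=LF[5]=7
Reversed output: onion8N$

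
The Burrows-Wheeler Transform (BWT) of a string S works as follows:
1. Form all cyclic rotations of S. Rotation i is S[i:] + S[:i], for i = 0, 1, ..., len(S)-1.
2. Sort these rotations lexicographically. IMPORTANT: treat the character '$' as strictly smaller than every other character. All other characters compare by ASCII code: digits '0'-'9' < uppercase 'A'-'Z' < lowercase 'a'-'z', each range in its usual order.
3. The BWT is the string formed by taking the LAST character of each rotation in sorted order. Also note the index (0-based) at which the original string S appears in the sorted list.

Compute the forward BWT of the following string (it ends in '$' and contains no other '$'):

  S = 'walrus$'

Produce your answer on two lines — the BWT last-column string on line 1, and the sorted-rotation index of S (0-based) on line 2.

All 7 rotations (rotation i = S[i:]+S[:i]):
  rot[0] = walrus$
  rot[1] = alrus$w
  rot[2] = lrus$wa
  rot[3] = rus$wal
  rot[4] = us$walr
  rot[5] = s$walru
  rot[6] = $walrus
Sorted (with $ < everything):
  sorted[0] = $walrus  (last char: 's')
  sorted[1] = alrus$w  (last char: 'w')
  sorted[2] = lrus$wa  (last char: 'a')
  sorted[3] = rus$wal  (last char: 'l')
  sorted[4] = s$walru  (last char: 'u')
  sorted[5] = us$walr  (last char: 'r')
  sorted[6] = walrus$  (last char: '$')
Last column: swalur$
Original string S is at sorted index 6

Answer: swalur$
6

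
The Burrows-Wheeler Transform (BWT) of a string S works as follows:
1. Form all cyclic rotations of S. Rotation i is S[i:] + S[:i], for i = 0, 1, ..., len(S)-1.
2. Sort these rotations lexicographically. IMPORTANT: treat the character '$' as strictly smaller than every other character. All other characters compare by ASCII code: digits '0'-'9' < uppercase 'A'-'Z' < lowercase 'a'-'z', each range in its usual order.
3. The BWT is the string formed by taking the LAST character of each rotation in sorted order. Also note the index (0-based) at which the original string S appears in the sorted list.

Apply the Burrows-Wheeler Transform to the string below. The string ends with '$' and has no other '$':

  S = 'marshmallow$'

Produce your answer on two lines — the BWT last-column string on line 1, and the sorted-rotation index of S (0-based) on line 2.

Answer: wmmsalh$laro
7

Derivation:
All 12 rotations (rotation i = S[i:]+S[:i]):
  rot[0] = marshmallow$
  rot[1] = arshmallow$m
  rot[2] = rshmallow$ma
  rot[3] = shmallow$mar
  rot[4] = hmallow$mars
  rot[5] = mallow$marsh
  rot[6] = allow$marshm
  rot[7] = llow$marshma
  rot[8] = low$marshmal
  rot[9] = ow$marshmall
  rot[10] = w$marshmallo
  rot[11] = $marshmallow
Sorted (with $ < everything):
  sorted[0] = $marshmallow  (last char: 'w')
  sorted[1] = allow$marshm  (last char: 'm')
  sorted[2] = arshmallow$m  (last char: 'm')
  sorted[3] = hmallow$mars  (last char: 's')
  sorted[4] = llow$marshma  (last char: 'a')
  sorted[5] = low$marshmal  (last char: 'l')
  sorted[6] = mallow$marsh  (last char: 'h')
  sorted[7] = marshmallow$  (last char: '$')
  sorted[8] = ow$marshmall  (last char: 'l')
  sorted[9] = rshmallow$ma  (last char: 'a')
  sorted[10] = shmallow$mar  (last char: 'r')
  sorted[11] = w$marshmallo  (last char: 'o')
Last column: wmmsalh$laro
Original string S is at sorted index 7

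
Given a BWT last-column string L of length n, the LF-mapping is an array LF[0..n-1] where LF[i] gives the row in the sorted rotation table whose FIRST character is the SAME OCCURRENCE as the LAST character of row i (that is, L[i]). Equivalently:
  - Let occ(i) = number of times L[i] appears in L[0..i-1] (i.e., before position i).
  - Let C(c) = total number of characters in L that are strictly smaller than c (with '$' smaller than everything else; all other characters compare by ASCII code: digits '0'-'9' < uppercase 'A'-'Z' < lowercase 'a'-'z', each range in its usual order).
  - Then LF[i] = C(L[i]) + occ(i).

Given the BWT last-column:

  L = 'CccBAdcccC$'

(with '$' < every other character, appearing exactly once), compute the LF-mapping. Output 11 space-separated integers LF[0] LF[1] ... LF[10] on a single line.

Char counts: '$':1, 'A':1, 'B':1, 'C':2, 'c':5, 'd':1
C (first-col start): C('$')=0, C('A')=1, C('B')=2, C('C')=3, C('c')=5, C('d')=10
L[0]='C': occ=0, LF[0]=C('C')+0=3+0=3
L[1]='c': occ=0, LF[1]=C('c')+0=5+0=5
L[2]='c': occ=1, LF[2]=C('c')+1=5+1=6
L[3]='B': occ=0, LF[3]=C('B')+0=2+0=2
L[4]='A': occ=0, LF[4]=C('A')+0=1+0=1
L[5]='d': occ=0, LF[5]=C('d')+0=10+0=10
L[6]='c': occ=2, LF[6]=C('c')+2=5+2=7
L[7]='c': occ=3, LF[7]=C('c')+3=5+3=8
L[8]='c': occ=4, LF[8]=C('c')+4=5+4=9
L[9]='C': occ=1, LF[9]=C('C')+1=3+1=4
L[10]='$': occ=0, LF[10]=C('$')+0=0+0=0

Answer: 3 5 6 2 1 10 7 8 9 4 0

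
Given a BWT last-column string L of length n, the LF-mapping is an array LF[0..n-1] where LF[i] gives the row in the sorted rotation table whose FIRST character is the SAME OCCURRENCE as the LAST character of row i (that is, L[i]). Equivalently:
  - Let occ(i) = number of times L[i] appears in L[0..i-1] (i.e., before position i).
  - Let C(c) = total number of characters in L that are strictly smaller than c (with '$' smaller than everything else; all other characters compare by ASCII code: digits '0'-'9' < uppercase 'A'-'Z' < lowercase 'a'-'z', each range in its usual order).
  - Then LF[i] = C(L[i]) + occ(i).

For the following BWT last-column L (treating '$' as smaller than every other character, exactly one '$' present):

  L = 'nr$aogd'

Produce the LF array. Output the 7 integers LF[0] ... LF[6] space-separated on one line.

Answer: 4 6 0 1 5 3 2

Derivation:
Char counts: '$':1, 'a':1, 'd':1, 'g':1, 'n':1, 'o':1, 'r':1
C (first-col start): C('$')=0, C('a')=1, C('d')=2, C('g')=3, C('n')=4, C('o')=5, C('r')=6
L[0]='n': occ=0, LF[0]=C('n')+0=4+0=4
L[1]='r': occ=0, LF[1]=C('r')+0=6+0=6
L[2]='$': occ=0, LF[2]=C('$')+0=0+0=0
L[3]='a': occ=0, LF[3]=C('a')+0=1+0=1
L[4]='o': occ=0, LF[4]=C('o')+0=5+0=5
L[5]='g': occ=0, LF[5]=C('g')+0=3+0=3
L[6]='d': occ=0, LF[6]=C('d')+0=2+0=2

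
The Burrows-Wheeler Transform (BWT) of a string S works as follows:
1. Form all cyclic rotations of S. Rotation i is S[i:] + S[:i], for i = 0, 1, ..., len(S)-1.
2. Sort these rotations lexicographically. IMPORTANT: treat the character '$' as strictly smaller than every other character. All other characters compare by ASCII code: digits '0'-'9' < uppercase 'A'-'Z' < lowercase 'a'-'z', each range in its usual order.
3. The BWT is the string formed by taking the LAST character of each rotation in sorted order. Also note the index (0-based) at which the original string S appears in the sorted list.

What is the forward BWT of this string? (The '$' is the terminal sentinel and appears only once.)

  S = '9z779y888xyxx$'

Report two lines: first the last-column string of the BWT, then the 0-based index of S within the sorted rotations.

Answer: xz7y887$xy89x9
7

Derivation:
All 14 rotations (rotation i = S[i:]+S[:i]):
  rot[0] = 9z779y888xyxx$
  rot[1] = z779y888xyxx$9
  rot[2] = 779y888xyxx$9z
  rot[3] = 79y888xyxx$9z7
  rot[4] = 9y888xyxx$9z77
  rot[5] = y888xyxx$9z779
  rot[6] = 888xyxx$9z779y
  rot[7] = 88xyxx$9z779y8
  rot[8] = 8xyxx$9z779y88
  rot[9] = xyxx$9z779y888
  rot[10] = yxx$9z779y888x
  rot[11] = xx$9z779y888xy
  rot[12] = x$9z779y888xyx
  rot[13] = $9z779y888xyxx
Sorted (with $ < everything):
  sorted[0] = $9z779y888xyxx  (last char: 'x')
  sorted[1] = 779y888xyxx$9z  (last char: 'z')
  sorted[2] = 79y888xyxx$9z7  (last char: '7')
  sorted[3] = 888xyxx$9z779y  (last char: 'y')
  sorted[4] = 88xyxx$9z779y8  (last char: '8')
  sorted[5] = 8xyxx$9z779y88  (last char: '8')
  sorted[6] = 9y888xyxx$9z77  (last char: '7')
  sorted[7] = 9z779y888xyxx$  (last char: '$')
  sorted[8] = x$9z779y888xyx  (last char: 'x')
  sorted[9] = xx$9z779y888xy  (last char: 'y')
  sorted[10] = xyxx$9z779y888  (last char: '8')
  sorted[11] = y888xyxx$9z779  (last char: '9')
  sorted[12] = yxx$9z779y888x  (last char: 'x')
  sorted[13] = z779y888xyxx$9  (last char: '9')
Last column: xz7y887$xy89x9
Original string S is at sorted index 7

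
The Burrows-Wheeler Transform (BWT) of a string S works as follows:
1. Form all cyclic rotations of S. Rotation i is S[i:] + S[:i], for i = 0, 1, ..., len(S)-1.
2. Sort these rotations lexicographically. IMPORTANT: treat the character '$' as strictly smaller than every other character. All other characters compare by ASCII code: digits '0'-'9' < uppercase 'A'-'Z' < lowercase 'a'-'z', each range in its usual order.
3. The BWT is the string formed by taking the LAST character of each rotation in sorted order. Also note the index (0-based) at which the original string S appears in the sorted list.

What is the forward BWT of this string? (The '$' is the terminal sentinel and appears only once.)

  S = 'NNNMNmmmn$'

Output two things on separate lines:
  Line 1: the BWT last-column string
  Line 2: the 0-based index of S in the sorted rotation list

All 10 rotations (rotation i = S[i:]+S[:i]):
  rot[0] = NNNMNmmmn$
  rot[1] = NNMNmmmn$N
  rot[2] = NMNmmmn$NN
  rot[3] = MNmmmn$NNN
  rot[4] = Nmmmn$NNNM
  rot[5] = mmmn$NNNMN
  rot[6] = mmn$NNNMNm
  rot[7] = mn$NNNMNmm
  rot[8] = n$NNNMNmmm
  rot[9] = $NNNMNmmmn
Sorted (with $ < everything):
  sorted[0] = $NNNMNmmmn  (last char: 'n')
  sorted[1] = MNmmmn$NNN  (last char: 'N')
  sorted[2] = NMNmmmn$NN  (last char: 'N')
  sorted[3] = NNMNmmmn$N  (last char: 'N')
  sorted[4] = NNNMNmmmn$  (last char: '$')
  sorted[5] = Nmmmn$NNNM  (last char: 'M')
  sorted[6] = mmmn$NNNMN  (last char: 'N')
  sorted[7] = mmn$NNNMNm  (last char: 'm')
  sorted[8] = mn$NNNMNmm  (last char: 'm')
  sorted[9] = n$NNNMNmmm  (last char: 'm')
Last column: nNNN$MNmmm
Original string S is at sorted index 4

Answer: nNNN$MNmmm
4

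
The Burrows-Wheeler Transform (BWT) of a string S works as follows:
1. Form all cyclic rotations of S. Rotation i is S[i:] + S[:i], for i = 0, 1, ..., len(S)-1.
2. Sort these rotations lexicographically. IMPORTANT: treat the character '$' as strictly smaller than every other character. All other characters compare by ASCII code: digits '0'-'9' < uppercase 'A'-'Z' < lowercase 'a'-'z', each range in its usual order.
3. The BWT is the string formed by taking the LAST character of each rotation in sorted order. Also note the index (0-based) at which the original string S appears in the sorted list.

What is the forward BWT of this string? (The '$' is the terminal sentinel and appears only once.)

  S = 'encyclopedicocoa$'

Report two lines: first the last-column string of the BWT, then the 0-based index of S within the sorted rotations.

Answer: aoyoinep$dceccloc
8

Derivation:
All 17 rotations (rotation i = S[i:]+S[:i]):
  rot[0] = encyclopedicocoa$
  rot[1] = ncyclopedicocoa$e
  rot[2] = cyclopedicocoa$en
  rot[3] = yclopedicocoa$enc
  rot[4] = clopedicocoa$ency
  rot[5] = lopedicocoa$encyc
  rot[6] = opedicocoa$encycl
  rot[7] = pedicocoa$encyclo
  rot[8] = edicocoa$encyclop
  rot[9] = dicocoa$encyclope
  rot[10] = icocoa$encycloped
  rot[11] = cocoa$encyclopedi
  rot[12] = ocoa$encyclopedic
  rot[13] = coa$encyclopedico
  rot[14] = oa$encyclopedicoc
  rot[15] = a$encyclopedicoco
  rot[16] = $encyclopedicocoa
Sorted (with $ < everything):
  sorted[0] = $encyclopedicocoa  (last char: 'a')
  sorted[1] = a$encyclopedicoco  (last char: 'o')
  sorted[2] = clopedicocoa$ency  (last char: 'y')
  sorted[3] = coa$encyclopedico  (last char: 'o')
  sorted[4] = cocoa$encyclopedi  (last char: 'i')
  sorted[5] = cyclopedicocoa$en  (last char: 'n')
  sorted[6] = dicocoa$encyclope  (last char: 'e')
  sorted[7] = edicocoa$encyclop  (last char: 'p')
  sorted[8] = encyclopedicocoa$  (last char: '$')
  sorted[9] = icocoa$encycloped  (last char: 'd')
  sorted[10] = lopedicocoa$encyc  (last char: 'c')
  sorted[11] = ncyclopedicocoa$e  (last char: 'e')
  sorted[12] = oa$encyclopedicoc  (last char: 'c')
  sorted[13] = ocoa$encyclopedic  (last char: 'c')
  sorted[14] = opedicocoa$encycl  (last char: 'l')
  sorted[15] = pedicocoa$encyclo  (last char: 'o')
  sorted[16] = yclopedicocoa$enc  (last char: 'c')
Last column: aoyoinep$dceccloc
Original string S is at sorted index 8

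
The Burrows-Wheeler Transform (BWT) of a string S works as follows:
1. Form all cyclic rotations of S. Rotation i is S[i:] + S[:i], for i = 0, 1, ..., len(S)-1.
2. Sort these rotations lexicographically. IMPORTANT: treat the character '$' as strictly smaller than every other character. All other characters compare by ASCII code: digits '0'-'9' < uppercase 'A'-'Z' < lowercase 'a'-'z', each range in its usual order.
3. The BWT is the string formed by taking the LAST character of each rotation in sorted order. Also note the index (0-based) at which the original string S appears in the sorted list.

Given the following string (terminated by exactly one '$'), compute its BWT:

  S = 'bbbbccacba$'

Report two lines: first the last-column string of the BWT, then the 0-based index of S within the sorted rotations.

All 11 rotations (rotation i = S[i:]+S[:i]):
  rot[0] = bbbbccacba$
  rot[1] = bbbccacba$b
  rot[2] = bbccacba$bb
  rot[3] = bccacba$bbb
  rot[4] = ccacba$bbbb
  rot[5] = cacba$bbbbc
  rot[6] = acba$bbbbcc
  rot[7] = cba$bbbbcca
  rot[8] = ba$bbbbccac
  rot[9] = a$bbbbccacb
  rot[10] = $bbbbccacba
Sorted (with $ < everything):
  sorted[0] = $bbbbccacba  (last char: 'a')
  sorted[1] = a$bbbbccacb  (last char: 'b')
  sorted[2] = acba$bbbbcc  (last char: 'c')
  sorted[3] = ba$bbbbccac  (last char: 'c')
  sorted[4] = bbbbccacba$  (last char: '$')
  sorted[5] = bbbccacba$b  (last char: 'b')
  sorted[6] = bbccacba$bb  (last char: 'b')
  sorted[7] = bccacba$bbb  (last char: 'b')
  sorted[8] = cacba$bbbbc  (last char: 'c')
  sorted[9] = cba$bbbbcca  (last char: 'a')
  sorted[10] = ccacba$bbbb  (last char: 'b')
Last column: abcc$bbbcab
Original string S is at sorted index 4

Answer: abcc$bbbcab
4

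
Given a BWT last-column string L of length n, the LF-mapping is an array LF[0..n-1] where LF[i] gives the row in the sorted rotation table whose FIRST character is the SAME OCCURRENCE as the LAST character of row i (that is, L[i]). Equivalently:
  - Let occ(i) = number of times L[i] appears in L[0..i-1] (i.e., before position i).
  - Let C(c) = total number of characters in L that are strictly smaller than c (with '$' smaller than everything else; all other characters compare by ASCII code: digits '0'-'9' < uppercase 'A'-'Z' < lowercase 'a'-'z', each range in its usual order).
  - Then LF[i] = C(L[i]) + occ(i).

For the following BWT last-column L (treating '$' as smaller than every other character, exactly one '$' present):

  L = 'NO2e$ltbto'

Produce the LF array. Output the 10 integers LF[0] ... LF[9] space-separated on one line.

Char counts: '$':1, '2':1, 'N':1, 'O':1, 'b':1, 'e':1, 'l':1, 'o':1, 't':2
C (first-col start): C('$')=0, C('2')=1, C('N')=2, C('O')=3, C('b')=4, C('e')=5, C('l')=6, C('o')=7, C('t')=8
L[0]='N': occ=0, LF[0]=C('N')+0=2+0=2
L[1]='O': occ=0, LF[1]=C('O')+0=3+0=3
L[2]='2': occ=0, LF[2]=C('2')+0=1+0=1
L[3]='e': occ=0, LF[3]=C('e')+0=5+0=5
L[4]='$': occ=0, LF[4]=C('$')+0=0+0=0
L[5]='l': occ=0, LF[5]=C('l')+0=6+0=6
L[6]='t': occ=0, LF[6]=C('t')+0=8+0=8
L[7]='b': occ=0, LF[7]=C('b')+0=4+0=4
L[8]='t': occ=1, LF[8]=C('t')+1=8+1=9
L[9]='o': occ=0, LF[9]=C('o')+0=7+0=7

Answer: 2 3 1 5 0 6 8 4 9 7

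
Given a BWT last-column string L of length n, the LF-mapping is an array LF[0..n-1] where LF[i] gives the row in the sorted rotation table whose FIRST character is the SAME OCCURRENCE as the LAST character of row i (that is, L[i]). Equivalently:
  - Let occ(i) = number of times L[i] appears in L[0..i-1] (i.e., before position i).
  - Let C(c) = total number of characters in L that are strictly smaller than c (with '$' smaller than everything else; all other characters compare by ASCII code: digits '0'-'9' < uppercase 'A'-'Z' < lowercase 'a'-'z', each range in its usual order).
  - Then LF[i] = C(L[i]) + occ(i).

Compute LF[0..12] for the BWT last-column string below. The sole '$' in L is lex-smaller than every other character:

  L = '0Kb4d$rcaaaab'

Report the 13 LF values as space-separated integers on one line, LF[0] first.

Char counts: '$':1, '0':1, '4':1, 'K':1, 'a':4, 'b':2, 'c':1, 'd':1, 'r':1
C (first-col start): C('$')=0, C('0')=1, C('4')=2, C('K')=3, C('a')=4, C('b')=8, C('c')=10, C('d')=11, C('r')=12
L[0]='0': occ=0, LF[0]=C('0')+0=1+0=1
L[1]='K': occ=0, LF[1]=C('K')+0=3+0=3
L[2]='b': occ=0, LF[2]=C('b')+0=8+0=8
L[3]='4': occ=0, LF[3]=C('4')+0=2+0=2
L[4]='d': occ=0, LF[4]=C('d')+0=11+0=11
L[5]='$': occ=0, LF[5]=C('$')+0=0+0=0
L[6]='r': occ=0, LF[6]=C('r')+0=12+0=12
L[7]='c': occ=0, LF[7]=C('c')+0=10+0=10
L[8]='a': occ=0, LF[8]=C('a')+0=4+0=4
L[9]='a': occ=1, LF[9]=C('a')+1=4+1=5
L[10]='a': occ=2, LF[10]=C('a')+2=4+2=6
L[11]='a': occ=3, LF[11]=C('a')+3=4+3=7
L[12]='b': occ=1, LF[12]=C('b')+1=8+1=9

Answer: 1 3 8 2 11 0 12 10 4 5 6 7 9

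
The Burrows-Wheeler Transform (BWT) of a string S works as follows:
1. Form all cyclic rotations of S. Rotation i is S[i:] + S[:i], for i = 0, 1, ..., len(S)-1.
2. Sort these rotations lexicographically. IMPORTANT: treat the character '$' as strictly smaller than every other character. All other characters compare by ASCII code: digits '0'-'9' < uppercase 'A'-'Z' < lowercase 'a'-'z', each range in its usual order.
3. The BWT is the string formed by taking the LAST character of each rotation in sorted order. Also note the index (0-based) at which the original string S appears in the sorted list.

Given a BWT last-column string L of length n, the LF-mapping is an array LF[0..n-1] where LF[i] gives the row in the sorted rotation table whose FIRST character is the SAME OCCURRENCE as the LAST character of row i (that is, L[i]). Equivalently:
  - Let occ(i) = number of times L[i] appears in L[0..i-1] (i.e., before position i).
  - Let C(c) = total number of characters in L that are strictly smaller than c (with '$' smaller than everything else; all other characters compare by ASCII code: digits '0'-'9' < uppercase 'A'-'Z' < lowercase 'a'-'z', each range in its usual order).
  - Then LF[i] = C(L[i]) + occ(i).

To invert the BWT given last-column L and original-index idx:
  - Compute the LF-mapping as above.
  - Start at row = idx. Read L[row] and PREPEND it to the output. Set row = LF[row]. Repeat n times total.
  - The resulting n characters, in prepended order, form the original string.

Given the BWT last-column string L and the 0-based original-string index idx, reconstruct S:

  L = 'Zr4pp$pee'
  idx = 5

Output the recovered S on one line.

Answer: pepper4Z$

Derivation:
LF mapping: 2 8 1 5 6 0 7 3 4
Walk LF starting at row 5, prepending L[row]:
  step 1: row=5, L[5]='$', prepend. Next row=LF[5]=0
  step 2: row=0, L[0]='Z', prepend. Next row=LF[0]=2
  step 3: row=2, L[2]='4', prepend. Next row=LF[2]=1
  step 4: row=1, L[1]='r', prepend. Next row=LF[1]=8
  step 5: row=8, L[8]='e', prepend. Next row=LF[8]=4
  step 6: row=4, L[4]='p', prepend. Next row=LF[4]=6
  step 7: row=6, L[6]='p', prepend. Next row=LF[6]=7
  step 8: row=7, L[7]='e', prepend. Next row=LF[7]=3
  step 9: row=3, L[3]='p', prepend. Next row=LF[3]=5
Reversed output: pepper4Z$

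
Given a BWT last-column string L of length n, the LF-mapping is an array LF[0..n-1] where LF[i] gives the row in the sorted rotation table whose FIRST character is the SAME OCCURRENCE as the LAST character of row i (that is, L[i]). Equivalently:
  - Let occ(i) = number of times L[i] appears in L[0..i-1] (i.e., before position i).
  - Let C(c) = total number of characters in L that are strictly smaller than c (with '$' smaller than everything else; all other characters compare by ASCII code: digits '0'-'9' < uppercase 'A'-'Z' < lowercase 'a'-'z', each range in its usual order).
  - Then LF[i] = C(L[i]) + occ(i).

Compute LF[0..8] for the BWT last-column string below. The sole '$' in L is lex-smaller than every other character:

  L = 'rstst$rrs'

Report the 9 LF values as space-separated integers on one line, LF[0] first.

Answer: 1 4 7 5 8 0 2 3 6

Derivation:
Char counts: '$':1, 'r':3, 's':3, 't':2
C (first-col start): C('$')=0, C('r')=1, C('s')=4, C('t')=7
L[0]='r': occ=0, LF[0]=C('r')+0=1+0=1
L[1]='s': occ=0, LF[1]=C('s')+0=4+0=4
L[2]='t': occ=0, LF[2]=C('t')+0=7+0=7
L[3]='s': occ=1, LF[3]=C('s')+1=4+1=5
L[4]='t': occ=1, LF[4]=C('t')+1=7+1=8
L[5]='$': occ=0, LF[5]=C('$')+0=0+0=0
L[6]='r': occ=1, LF[6]=C('r')+1=1+1=2
L[7]='r': occ=2, LF[7]=C('r')+2=1+2=3
L[8]='s': occ=2, LF[8]=C('s')+2=4+2=6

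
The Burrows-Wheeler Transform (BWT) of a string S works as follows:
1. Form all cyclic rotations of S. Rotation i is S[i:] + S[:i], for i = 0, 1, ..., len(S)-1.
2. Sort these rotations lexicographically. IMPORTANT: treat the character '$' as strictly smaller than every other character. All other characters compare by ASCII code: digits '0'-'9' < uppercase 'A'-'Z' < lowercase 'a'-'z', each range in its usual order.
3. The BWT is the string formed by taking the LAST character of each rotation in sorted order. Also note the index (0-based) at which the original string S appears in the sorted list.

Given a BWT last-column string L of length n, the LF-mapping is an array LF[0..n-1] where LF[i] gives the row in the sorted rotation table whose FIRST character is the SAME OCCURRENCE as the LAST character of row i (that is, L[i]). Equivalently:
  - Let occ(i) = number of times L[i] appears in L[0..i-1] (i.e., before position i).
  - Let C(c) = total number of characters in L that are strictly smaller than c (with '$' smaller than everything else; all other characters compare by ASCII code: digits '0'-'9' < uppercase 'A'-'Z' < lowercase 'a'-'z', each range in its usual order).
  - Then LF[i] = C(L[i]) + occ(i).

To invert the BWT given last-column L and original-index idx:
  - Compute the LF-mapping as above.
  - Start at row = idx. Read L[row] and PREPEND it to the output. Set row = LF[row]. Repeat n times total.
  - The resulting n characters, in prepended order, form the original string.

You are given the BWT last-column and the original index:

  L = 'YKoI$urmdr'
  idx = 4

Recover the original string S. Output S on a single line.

LF mapping: 3 2 6 1 0 9 7 5 4 8
Walk LF starting at row 4, prepending L[row]:
  step 1: row=4, L[4]='$', prepend. Next row=LF[4]=0
  step 2: row=0, L[0]='Y', prepend. Next row=LF[0]=3
  step 3: row=3, L[3]='I', prepend. Next row=LF[3]=1
  step 4: row=1, L[1]='K', prepend. Next row=LF[1]=2
  step 5: row=2, L[2]='o', prepend. Next row=LF[2]=6
  step 6: row=6, L[6]='r', prepend. Next row=LF[6]=7
  step 7: row=7, L[7]='m', prepend. Next row=LF[7]=5
  step 8: row=5, L[5]='u', prepend. Next row=LF[5]=9
  step 9: row=9, L[9]='r', prepend. Next row=LF[9]=8
  step 10: row=8, L[8]='d', prepend. Next row=LF[8]=4
Reversed output: drumroKIY$

Answer: drumroKIY$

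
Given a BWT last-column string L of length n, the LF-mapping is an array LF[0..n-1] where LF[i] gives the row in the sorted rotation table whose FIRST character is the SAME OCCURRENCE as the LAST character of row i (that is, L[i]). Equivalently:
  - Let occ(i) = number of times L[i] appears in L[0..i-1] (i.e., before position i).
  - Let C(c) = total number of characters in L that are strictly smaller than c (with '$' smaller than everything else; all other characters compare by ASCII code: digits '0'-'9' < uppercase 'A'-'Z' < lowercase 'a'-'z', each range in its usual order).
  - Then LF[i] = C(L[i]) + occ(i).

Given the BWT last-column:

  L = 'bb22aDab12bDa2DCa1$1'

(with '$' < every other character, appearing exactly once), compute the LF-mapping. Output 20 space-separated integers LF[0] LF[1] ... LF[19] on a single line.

Answer: 16 17 4 5 12 9 13 18 1 6 19 10 14 7 11 8 15 2 0 3

Derivation:
Char counts: '$':1, '1':3, '2':4, 'C':1, 'D':3, 'a':4, 'b':4
C (first-col start): C('$')=0, C('1')=1, C('2')=4, C('C')=8, C('D')=9, C('a')=12, C('b')=16
L[0]='b': occ=0, LF[0]=C('b')+0=16+0=16
L[1]='b': occ=1, LF[1]=C('b')+1=16+1=17
L[2]='2': occ=0, LF[2]=C('2')+0=4+0=4
L[3]='2': occ=1, LF[3]=C('2')+1=4+1=5
L[4]='a': occ=0, LF[4]=C('a')+0=12+0=12
L[5]='D': occ=0, LF[5]=C('D')+0=9+0=9
L[6]='a': occ=1, LF[6]=C('a')+1=12+1=13
L[7]='b': occ=2, LF[7]=C('b')+2=16+2=18
L[8]='1': occ=0, LF[8]=C('1')+0=1+0=1
L[9]='2': occ=2, LF[9]=C('2')+2=4+2=6
L[10]='b': occ=3, LF[10]=C('b')+3=16+3=19
L[11]='D': occ=1, LF[11]=C('D')+1=9+1=10
L[12]='a': occ=2, LF[12]=C('a')+2=12+2=14
L[13]='2': occ=3, LF[13]=C('2')+3=4+3=7
L[14]='D': occ=2, LF[14]=C('D')+2=9+2=11
L[15]='C': occ=0, LF[15]=C('C')+0=8+0=8
L[16]='a': occ=3, LF[16]=C('a')+3=12+3=15
L[17]='1': occ=1, LF[17]=C('1')+1=1+1=2
L[18]='$': occ=0, LF[18]=C('$')+0=0+0=0
L[19]='1': occ=2, LF[19]=C('1')+2=1+2=3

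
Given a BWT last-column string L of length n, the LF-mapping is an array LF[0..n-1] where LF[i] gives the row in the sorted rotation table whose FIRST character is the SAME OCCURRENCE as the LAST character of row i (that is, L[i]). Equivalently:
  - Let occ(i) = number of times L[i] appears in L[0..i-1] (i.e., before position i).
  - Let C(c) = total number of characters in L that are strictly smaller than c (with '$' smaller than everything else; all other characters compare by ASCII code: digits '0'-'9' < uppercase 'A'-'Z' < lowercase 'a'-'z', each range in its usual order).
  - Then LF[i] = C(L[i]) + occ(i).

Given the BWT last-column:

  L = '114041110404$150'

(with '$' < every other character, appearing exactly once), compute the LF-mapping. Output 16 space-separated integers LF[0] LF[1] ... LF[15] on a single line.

Answer: 5 6 11 1 12 7 8 9 2 13 3 14 0 10 15 4

Derivation:
Char counts: '$':1, '0':4, '1':6, '4':4, '5':1
C (first-col start): C('$')=0, C('0')=1, C('1')=5, C('4')=11, C('5')=15
L[0]='1': occ=0, LF[0]=C('1')+0=5+0=5
L[1]='1': occ=1, LF[1]=C('1')+1=5+1=6
L[2]='4': occ=0, LF[2]=C('4')+0=11+0=11
L[3]='0': occ=0, LF[3]=C('0')+0=1+0=1
L[4]='4': occ=1, LF[4]=C('4')+1=11+1=12
L[5]='1': occ=2, LF[5]=C('1')+2=5+2=7
L[6]='1': occ=3, LF[6]=C('1')+3=5+3=8
L[7]='1': occ=4, LF[7]=C('1')+4=5+4=9
L[8]='0': occ=1, LF[8]=C('0')+1=1+1=2
L[9]='4': occ=2, LF[9]=C('4')+2=11+2=13
L[10]='0': occ=2, LF[10]=C('0')+2=1+2=3
L[11]='4': occ=3, LF[11]=C('4')+3=11+3=14
L[12]='$': occ=0, LF[12]=C('$')+0=0+0=0
L[13]='1': occ=5, LF[13]=C('1')+5=5+5=10
L[14]='5': occ=0, LF[14]=C('5')+0=15+0=15
L[15]='0': occ=3, LF[15]=C('0')+3=1+3=4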